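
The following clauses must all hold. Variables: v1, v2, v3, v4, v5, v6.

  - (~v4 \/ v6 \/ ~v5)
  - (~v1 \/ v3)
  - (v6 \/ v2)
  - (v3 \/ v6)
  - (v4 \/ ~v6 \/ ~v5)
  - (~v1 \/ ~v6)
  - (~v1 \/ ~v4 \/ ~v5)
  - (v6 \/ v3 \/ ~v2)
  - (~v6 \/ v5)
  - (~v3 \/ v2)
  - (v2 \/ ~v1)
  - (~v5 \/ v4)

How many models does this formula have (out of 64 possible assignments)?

The models are:
  v1=0 v2=0 v3=0 v4=1 v5=1 v6=1
  v1=0 v2=1 v3=0 v4=1 v5=1 v6=1
  v1=0 v2=1 v3=1 v4=0 v5=0 v6=0
  v1=0 v2=1 v3=1 v4=1 v5=0 v6=0
  v1=0 v2=1 v3=1 v4=1 v5=1 v6=1
  v1=1 v2=1 v3=1 v4=0 v5=0 v6=0
  v1=1 v2=1 v3=1 v4=1 v5=0 v6=0
Count: 7.

7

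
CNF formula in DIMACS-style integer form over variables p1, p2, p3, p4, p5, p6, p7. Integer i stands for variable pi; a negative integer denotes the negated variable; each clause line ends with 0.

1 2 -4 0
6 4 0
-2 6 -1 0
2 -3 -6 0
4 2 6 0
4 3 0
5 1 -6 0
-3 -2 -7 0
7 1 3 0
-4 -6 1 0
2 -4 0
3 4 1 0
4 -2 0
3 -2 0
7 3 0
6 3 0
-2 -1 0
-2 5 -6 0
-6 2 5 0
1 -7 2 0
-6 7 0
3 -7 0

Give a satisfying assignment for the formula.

p1 = False, p2 = True, p3 = True, p4 = True, p5 = False, p6 = False, p7 = False

Check each clause:
  1. {p2, ¬p4, p1} — p2 is true.
  2. {p6, p4} — p4 is true.
  3. {¬p2, p6, ¬p1} — ¬p1 is true.
  4. {¬p6, ¬p3, p2} — ¬p6 is true.
  5. {p6, p2, p4} — p2 is true.
  6. {p4, p3} — p3 is true.
  7. {¬p6, p1, p5} — ¬p6 is true.
  8. {¬p7, ¬p3, ¬p2} — ¬p7 is true.
  9. {p1, p7, p3} — p3 is true.
  10. {p1, ¬p4, ¬p6} — ¬p6 is true.
  11. {p2, ¬p4} — p2 is true.
  12. {p4, p1, p3} — p3 is true.
  13. {p4, ¬p2} — p4 is true.
  14. {¬p2, p3} — p3 is true.
  15. {p7, p3} — p3 is true.
  16. {p6, p3} — p3 is true.
  17. {¬p1, ¬p2} — ¬p1 is true.
  18. {¬p2, p5, ¬p6} — ¬p6 is true.
  19. {p2, p5, ¬p6} — ¬p6 is true.
  20. {p2, p1, ¬p7} — p2 is true.
  21. {¬p6, p7} — ¬p6 is true.
  22. {¬p7, p3} — ¬p7 is true.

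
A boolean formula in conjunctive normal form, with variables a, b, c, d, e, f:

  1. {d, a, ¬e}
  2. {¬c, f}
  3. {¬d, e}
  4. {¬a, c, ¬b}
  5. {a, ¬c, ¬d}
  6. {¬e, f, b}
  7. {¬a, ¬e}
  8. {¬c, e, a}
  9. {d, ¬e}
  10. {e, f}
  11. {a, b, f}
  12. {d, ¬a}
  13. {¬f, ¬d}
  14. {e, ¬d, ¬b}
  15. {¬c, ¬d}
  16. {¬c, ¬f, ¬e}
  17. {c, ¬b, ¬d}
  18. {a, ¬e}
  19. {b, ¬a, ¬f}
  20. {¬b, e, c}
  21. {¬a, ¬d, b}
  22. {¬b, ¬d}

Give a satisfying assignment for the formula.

a = 0, b = 0, c = 0, d = 0, e = 0, f = 1

Check each clause:
  1. {a, ¬e, d} — ¬e is true.
  2. {¬c, f} — ¬c is true.
  3. {e, ¬d} — ¬d is true.
  4. {c, ¬a, ¬b} — ¬b is true.
  5. {¬d, ¬c, a} — ¬d is true.
  6. {f, ¬e, b} — ¬e is true.
  7. {¬a, ¬e} — ¬e is true.
  8. {a, ¬c, e} — ¬c is true.
  9. {d, ¬e} — ¬e is true.
  10. {f, e} — f is true.
  11. {f, a, b} — f is true.
  12. {d, ¬a} — ¬a is true.
  13. {¬f, ¬d} — ¬d is true.
  14. {¬d, ¬b, e} — ¬d is true.
  15. {¬d, ¬c} — ¬d is true.
  16. {¬e, ¬c, ¬f} — ¬e is true.
  17. {¬b, ¬d, c} — ¬d is true.
  18. {a, ¬e} — ¬e is true.
  19. {¬a, ¬f, b} — ¬a is true.
  20. {c, e, ¬b} — ¬b is true.
  21. {¬d, b, ¬a} — ¬d is true.
  22. {¬d, ¬b} — ¬d is true.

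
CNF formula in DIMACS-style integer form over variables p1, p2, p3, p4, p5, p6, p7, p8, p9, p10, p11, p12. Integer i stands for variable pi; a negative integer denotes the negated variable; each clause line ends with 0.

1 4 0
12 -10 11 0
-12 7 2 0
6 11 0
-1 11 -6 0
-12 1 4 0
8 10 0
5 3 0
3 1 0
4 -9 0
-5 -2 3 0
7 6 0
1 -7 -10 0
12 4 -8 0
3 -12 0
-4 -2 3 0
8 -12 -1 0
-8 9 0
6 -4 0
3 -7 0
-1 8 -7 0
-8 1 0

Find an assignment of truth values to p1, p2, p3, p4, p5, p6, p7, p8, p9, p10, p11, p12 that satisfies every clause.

p1 = True, p2 = True, p3 = True, p4 = True, p5 = True, p6 = True, p7 = False, p8 = True, p9 = True, p10 = False, p11 = True, p12 = False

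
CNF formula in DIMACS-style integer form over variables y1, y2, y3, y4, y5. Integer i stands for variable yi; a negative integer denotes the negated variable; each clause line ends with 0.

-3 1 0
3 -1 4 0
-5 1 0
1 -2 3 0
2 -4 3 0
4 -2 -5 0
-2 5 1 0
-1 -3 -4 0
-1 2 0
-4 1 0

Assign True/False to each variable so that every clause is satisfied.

y1 = T, y2 = T, y3 = T, y4 = F, y5 = F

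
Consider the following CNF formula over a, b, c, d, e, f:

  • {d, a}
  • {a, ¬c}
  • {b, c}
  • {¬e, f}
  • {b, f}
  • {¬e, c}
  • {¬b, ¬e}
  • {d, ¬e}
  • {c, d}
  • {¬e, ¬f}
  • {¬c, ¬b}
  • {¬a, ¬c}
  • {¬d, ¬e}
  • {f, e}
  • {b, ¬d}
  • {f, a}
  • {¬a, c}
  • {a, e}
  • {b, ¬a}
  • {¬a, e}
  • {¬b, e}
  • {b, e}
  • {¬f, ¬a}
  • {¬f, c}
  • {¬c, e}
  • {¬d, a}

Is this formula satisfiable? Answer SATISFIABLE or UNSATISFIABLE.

e = True:
  propagation gives f=True; an empty clause results — contradiction.
e = False:
  propagation gives f=True, a=True; an empty clause results — contradiction.
Every branch closes, so no satisfying assignment exists.

UNSATISFIABLE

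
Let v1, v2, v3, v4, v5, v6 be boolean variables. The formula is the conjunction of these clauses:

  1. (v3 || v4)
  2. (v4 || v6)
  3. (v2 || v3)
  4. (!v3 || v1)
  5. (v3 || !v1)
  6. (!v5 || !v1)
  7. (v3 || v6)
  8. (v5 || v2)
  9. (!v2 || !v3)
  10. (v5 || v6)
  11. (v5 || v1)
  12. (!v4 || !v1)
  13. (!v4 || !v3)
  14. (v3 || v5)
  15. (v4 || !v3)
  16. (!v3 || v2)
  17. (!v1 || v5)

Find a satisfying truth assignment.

v1 = False, v2 = True, v3 = False, v4 = True, v5 = True, v6 = True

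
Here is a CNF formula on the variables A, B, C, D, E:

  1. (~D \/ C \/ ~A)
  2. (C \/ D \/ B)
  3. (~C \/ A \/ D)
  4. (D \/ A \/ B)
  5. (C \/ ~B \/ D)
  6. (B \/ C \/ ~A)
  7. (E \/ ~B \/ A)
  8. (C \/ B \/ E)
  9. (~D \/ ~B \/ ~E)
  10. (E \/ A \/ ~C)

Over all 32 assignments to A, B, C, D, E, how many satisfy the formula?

9

Split on B, then C.
  B=1, C=1: remaining (A,D,E) ∈ {(1,0,0); (1,0,1); (1,1,0)} — 3.
  B=1, C=0: a clause becomes empty — 0.
  B=0, C=1: 5 of the 8 assignments to (A,D,E) work.
  B=0, C=0: remaining (A,D,E) ∈ {(0,1,1)} — 1.
Total: 3 + 0 + 5 + 1 = 9.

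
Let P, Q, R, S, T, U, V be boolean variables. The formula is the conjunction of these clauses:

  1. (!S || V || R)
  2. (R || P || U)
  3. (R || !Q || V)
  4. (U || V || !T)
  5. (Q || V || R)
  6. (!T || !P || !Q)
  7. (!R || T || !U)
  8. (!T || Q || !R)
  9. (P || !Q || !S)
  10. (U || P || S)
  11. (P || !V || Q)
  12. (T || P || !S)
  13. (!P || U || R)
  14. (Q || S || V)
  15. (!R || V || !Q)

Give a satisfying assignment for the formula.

P=True, Q=False, R=True, S=True, T=False, U=False, V=False

Try P = True.
Try Q = False.
For the remaining variables, R = True, S = True, T = False, U = False, V = False works.
Every clause has at least one true literal under this assignment.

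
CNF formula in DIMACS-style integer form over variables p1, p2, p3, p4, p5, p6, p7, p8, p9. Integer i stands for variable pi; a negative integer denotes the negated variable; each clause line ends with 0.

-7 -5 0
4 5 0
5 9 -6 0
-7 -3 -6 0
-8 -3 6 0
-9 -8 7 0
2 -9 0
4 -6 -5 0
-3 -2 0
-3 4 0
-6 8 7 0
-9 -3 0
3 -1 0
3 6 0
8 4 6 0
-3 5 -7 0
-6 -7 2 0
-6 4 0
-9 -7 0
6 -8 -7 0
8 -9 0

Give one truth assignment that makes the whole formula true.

p1=0, p2=0, p3=1, p4=1, p5=1, p6=1, p7=0, p8=1, p9=0

Check each clause:
  1. (!p7 || !p5) — !p7 is true.
  2. (p4 || p5) — p4 is true.
  3. (!p6 || p9 || p5) — p5 is true.
  4. (!p7 || !p3 || !p6) — !p7 is true.
  5. (!p3 || !p8 || p6) — p6 is true.
  6. (!p9 || p7 || !p8) — !p9 is true.
  7. (!p9 || p2) — !p9 is true.
  8. (!p6 || p4 || !p5) — p4 is true.
  9. (!p2 || !p3) — !p2 is true.
  10. (!p3 || p4) — p4 is true.
  11. (p8 || !p6 || p7) — p8 is true.
  12. (!p3 || !p9) — !p9 is true.
  13. (!p1 || p3) — p3 is true.
  14. (p3 || p6) — p3 is true.
  15. (p4 || p6 || p8) — p8 is true.
  16. (!p7 || !p3 || p5) — !p7 is true.
  17. (!p7 || !p6 || p2) — !p7 is true.
  18. (p4 || !p6) — p4 is true.
  19. (!p7 || !p9) — !p7 is true.
  20. (p6 || !p7 || !p8) — !p7 is true.
  21. (!p9 || p8) — p8 is true.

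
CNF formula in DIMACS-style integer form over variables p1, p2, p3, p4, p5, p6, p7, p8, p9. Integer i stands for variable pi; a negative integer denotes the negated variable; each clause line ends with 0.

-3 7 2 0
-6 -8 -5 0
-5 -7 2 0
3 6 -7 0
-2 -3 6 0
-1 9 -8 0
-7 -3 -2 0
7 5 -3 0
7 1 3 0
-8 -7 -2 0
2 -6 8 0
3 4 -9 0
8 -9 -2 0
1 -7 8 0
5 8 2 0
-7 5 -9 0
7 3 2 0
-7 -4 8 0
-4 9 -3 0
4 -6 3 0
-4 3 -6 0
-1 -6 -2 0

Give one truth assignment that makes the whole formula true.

p1=T, p2=T, p3=F, p4=T, p5=F, p6=F, p7=F, p8=F, p9=F

Branch on p1: take p1 = True.
For the remaining variables, p2 = True, p3 = False, p4 = True, p5 = False, p6 = False, p7 = False, p8 = False, p9 = False works.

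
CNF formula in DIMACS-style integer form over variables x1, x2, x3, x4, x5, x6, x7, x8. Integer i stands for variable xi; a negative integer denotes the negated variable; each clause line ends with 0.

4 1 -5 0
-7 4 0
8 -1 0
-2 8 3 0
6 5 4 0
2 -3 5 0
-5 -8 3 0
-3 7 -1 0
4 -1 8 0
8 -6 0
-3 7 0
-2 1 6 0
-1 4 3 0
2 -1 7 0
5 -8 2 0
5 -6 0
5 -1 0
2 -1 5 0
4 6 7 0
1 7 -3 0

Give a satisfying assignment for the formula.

x1=False, x2=False, x3=False, x4=True, x5=True, x6=False, x7=True, x8=False

Check each clause:
  1. (~x5 \/ x4 \/ x1) — x4 is true.
  2. (~x7 \/ x4) — x4 is true.
  3. (~x1 \/ x8) — ~x1 is true.
  4. (x3 \/ ~x2 \/ x8) — ~x2 is true.
  5. (x6 \/ x5 \/ x4) — x4 is true.
  6. (x5 \/ x2 \/ ~x3) — x5 is true.
  7. (~x8 \/ x3 \/ ~x5) — ~x8 is true.
  8. (~x1 \/ x7 \/ ~x3) — ~x3 is true.
  9. (x8 \/ ~x1 \/ x4) — x4 is true.
  10. (~x6 \/ x8) — ~x6 is true.
  11. (x7 \/ ~x3) — ~x3 is true.
  12. (~x2 \/ x1 \/ x6) — ~x2 is true.
  13. (x3 \/ ~x1 \/ x4) — x4 is true.
  14. (x2 \/ x7 \/ ~x1) — ~x1 is true.
  15. (x2 \/ ~x8 \/ x5) — ~x8 is true.
  16. (~x6 \/ x5) — ~x6 is true.
  17. (x5 \/ ~x1) — x5 is true.
  18. (x5 \/ ~x1 \/ x2) — x5 is true.
  19. (x4 \/ x6 \/ x7) — x4 is true.
  20. (~x3 \/ x7 \/ x1) — ~x3 is true.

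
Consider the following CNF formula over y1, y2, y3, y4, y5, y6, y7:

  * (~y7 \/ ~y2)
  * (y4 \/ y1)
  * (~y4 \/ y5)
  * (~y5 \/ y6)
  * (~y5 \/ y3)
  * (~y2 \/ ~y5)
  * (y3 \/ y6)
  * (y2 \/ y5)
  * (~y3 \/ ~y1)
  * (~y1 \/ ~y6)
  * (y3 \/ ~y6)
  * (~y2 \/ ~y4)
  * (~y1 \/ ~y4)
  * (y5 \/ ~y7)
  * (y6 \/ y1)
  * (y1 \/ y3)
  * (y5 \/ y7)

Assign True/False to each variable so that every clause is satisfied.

y1=False, y2=False, y3=True, y4=True, y5=True, y6=True, y7=True

Check each clause:
  1. (~y7 \/ ~y2) — ~y2 is true.
  2. (y1 \/ y4) — y4 is true.
  3. (y5 \/ ~y4) — y5 is true.
  4. (~y5 \/ y6) — y6 is true.
  5. (~y5 \/ y3) — y3 is true.
  6. (~y2 \/ ~y5) — ~y2 is true.
  7. (y6 \/ y3) — y3 is true.
  8. (y5 \/ y2) — y5 is true.
  9. (~y3 \/ ~y1) — ~y1 is true.
  10. (~y1 \/ ~y6) — ~y1 is true.
  11. (~y6 \/ y3) — y3 is true.
  12. (~y4 \/ ~y2) — ~y2 is true.
  13. (~y4 \/ ~y1) — ~y1 is true.
  14. (~y7 \/ y5) — y5 is true.
  15. (y1 \/ y6) — y6 is true.
  16. (y1 \/ y3) — y3 is true.
  17. (y7 \/ y5) — y5 is true.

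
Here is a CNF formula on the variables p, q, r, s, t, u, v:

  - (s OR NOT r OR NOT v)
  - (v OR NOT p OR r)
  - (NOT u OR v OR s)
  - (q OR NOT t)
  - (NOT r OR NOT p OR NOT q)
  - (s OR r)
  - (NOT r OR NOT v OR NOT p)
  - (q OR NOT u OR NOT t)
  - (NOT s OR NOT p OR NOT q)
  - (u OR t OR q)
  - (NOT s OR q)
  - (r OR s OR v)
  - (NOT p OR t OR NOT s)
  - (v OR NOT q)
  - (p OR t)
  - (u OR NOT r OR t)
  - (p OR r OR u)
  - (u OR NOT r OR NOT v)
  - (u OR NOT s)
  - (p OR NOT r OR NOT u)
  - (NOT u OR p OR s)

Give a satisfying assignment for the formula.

p=F, q=T, r=F, s=T, t=T, u=T, v=T

Check each clause:
  1. (NOT r OR s OR NOT v) — s is true.
  2. (NOT p OR v OR r) — NOT p is true.
  3. (NOT u OR v OR s) — s is true.
  4. (q OR NOT t) — q is true.
  5. (NOT r OR NOT q OR NOT p) — NOT r is true.
  6. (r OR s) — s is true.
  7. (NOT r OR NOT v OR NOT p) — NOT r is true.
  8. (q OR NOT t OR NOT u) — q is true.
  9. (NOT p OR NOT q OR NOT s) — NOT p is true.
  10. (q OR t OR u) — q is true.
  11. (q OR NOT s) — q is true.
  12. (r OR v OR s) — s is true.
  13. (NOT s OR NOT p OR t) — t is true.
  14. (v OR NOT q) — v is true.
  15. (t OR p) — t is true.
  16. (u OR t OR NOT r) — t is true.
  17. (u OR r OR p) — u is true.
  18. (NOT r OR u OR NOT v) — NOT r is true.
  19. (NOT s OR u) — u is true.
  20. (NOT u OR NOT r OR p) — NOT r is true.
  21. (NOT u OR p OR s) — s is true.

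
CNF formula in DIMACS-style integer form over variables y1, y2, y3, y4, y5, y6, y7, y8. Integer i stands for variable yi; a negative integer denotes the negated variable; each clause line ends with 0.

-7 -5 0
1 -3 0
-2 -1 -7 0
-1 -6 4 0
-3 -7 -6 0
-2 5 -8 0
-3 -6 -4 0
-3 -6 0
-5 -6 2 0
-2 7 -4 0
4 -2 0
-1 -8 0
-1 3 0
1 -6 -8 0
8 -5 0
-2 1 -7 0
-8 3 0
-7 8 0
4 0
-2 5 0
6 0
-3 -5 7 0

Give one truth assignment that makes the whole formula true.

y1=0, y2=0, y3=0, y4=1, y5=0, y6=1, y7=0, y8=0

(y4) is a unit clause, so y4 = True.
Unit propagation: (y6) forces y6 = True.
The clause (~y3) is unit: y3 must be False.
The clause (~y1) is unit: y1 must be False.
The clause (~y8) is unit: y8 must be False.
(~y5) is a unit clause, so y5 = False.
Unit propagation: (~y7) forces y7 = False.
Unit propagation: (~y2) forces y2 = False.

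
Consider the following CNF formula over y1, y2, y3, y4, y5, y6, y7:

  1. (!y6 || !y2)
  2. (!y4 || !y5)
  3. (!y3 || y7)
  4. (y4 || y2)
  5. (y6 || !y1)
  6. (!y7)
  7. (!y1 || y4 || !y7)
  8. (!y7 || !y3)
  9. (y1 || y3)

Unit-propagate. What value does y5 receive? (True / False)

(!y7) is a unit clause: y7 = False.
(y7 || !y3) with y7 = False leaves only !y3, so y3 = False.
(y3 || y1): since y3 = False, the clause reduces to (y1). y1 = True.
(y6 || !y1) with y1 = True leaves only y6, so y6 = True.
(!y2 || !y6) with y6 = True leaves only !y2, so y2 = False.
From (y4 || y2) and y2 = False: y4 = True.
In (!y4 || !y5), !y4 is now false; !y5 must hold, so y5 = False.

False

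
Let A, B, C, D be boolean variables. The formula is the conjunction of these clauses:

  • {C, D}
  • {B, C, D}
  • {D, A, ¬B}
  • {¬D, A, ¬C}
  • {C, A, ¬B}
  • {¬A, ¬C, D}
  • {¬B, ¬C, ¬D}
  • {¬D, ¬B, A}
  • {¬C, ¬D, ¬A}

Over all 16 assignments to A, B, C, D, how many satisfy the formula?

4

Satisfying assignments:
  A=0 B=0 C=0 D=1
  A=0 B=0 C=1 D=0
  A=1 B=0 C=0 D=1
  A=1 B=1 C=0 D=1
Count: 4.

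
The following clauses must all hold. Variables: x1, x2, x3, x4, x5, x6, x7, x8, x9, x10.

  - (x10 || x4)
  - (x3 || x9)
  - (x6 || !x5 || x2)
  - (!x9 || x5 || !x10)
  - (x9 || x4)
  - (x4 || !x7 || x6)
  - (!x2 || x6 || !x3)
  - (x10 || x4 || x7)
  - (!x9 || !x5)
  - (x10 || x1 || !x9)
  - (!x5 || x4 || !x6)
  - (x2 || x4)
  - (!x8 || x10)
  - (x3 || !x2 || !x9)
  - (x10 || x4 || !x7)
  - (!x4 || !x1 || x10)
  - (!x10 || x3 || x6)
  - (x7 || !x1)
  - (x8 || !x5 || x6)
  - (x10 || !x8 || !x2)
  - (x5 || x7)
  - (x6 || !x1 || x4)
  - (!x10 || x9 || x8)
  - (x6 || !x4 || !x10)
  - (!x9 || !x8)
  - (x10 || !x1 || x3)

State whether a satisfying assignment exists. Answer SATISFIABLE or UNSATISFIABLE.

SATISFIABLE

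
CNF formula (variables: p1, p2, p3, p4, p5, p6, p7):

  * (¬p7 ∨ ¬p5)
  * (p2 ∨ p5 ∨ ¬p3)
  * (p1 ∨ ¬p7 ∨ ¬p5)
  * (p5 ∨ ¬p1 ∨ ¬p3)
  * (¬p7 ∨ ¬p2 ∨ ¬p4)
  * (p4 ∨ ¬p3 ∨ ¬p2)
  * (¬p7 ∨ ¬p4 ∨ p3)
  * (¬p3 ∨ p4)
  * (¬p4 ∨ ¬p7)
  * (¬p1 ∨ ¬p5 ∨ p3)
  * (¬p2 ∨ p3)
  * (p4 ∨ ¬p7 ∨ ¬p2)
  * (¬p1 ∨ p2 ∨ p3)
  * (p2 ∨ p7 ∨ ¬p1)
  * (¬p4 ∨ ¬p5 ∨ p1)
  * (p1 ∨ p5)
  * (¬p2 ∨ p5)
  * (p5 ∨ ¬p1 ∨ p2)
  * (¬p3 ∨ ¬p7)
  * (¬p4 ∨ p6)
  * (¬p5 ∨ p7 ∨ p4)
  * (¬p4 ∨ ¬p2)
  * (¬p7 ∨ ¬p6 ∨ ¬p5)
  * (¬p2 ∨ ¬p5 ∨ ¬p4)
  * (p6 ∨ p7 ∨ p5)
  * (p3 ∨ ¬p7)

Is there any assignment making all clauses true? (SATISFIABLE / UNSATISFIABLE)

UNSATISFIABLE

p5 = True:
  propagation gives p7=False, p4=True, p1=True, p3=True; an empty clause results — contradiction.
p5 = False:
  propagation gives p1=True, p3=False, p2=False; an empty clause results — contradiction.
Every branch closes, so no satisfying assignment exists.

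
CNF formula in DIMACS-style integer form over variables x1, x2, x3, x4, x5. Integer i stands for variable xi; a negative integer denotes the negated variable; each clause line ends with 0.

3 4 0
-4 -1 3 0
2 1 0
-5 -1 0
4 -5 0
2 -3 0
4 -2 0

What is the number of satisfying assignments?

5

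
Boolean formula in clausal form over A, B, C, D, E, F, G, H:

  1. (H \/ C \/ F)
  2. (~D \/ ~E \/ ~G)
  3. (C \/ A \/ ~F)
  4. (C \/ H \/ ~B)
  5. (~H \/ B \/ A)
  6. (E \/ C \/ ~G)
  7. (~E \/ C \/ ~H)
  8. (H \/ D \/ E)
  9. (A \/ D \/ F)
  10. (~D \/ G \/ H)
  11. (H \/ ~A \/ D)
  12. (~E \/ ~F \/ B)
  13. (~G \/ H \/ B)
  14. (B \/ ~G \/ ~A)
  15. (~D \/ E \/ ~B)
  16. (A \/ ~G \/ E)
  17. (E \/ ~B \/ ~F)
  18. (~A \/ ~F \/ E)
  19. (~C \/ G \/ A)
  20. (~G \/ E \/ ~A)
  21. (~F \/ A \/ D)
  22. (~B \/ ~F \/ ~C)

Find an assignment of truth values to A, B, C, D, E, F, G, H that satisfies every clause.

Branch on A: take A = True.
Branch on B: take B = False.
  then G is forced to False.
For the remaining variables, C = True, D = True, E = True, F = False, H = True works.

A = T  B = F  C = T  D = T  E = T  F = F  G = F  H = T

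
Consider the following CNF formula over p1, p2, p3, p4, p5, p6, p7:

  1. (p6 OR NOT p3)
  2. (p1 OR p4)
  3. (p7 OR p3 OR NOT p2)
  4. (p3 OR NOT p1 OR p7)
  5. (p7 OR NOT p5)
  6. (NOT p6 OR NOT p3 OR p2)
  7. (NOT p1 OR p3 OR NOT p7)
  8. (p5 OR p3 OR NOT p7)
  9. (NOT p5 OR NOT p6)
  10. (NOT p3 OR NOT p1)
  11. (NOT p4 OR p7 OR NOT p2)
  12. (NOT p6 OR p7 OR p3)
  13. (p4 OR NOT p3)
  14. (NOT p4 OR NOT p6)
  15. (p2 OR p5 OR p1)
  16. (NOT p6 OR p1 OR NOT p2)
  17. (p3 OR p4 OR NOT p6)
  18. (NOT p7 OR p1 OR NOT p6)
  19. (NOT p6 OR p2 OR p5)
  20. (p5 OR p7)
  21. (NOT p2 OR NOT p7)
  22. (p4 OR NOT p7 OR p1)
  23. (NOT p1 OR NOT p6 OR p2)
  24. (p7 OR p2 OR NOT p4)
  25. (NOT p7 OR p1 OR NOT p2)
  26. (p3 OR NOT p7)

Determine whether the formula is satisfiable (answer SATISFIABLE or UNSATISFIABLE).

p7 = True:
  propagation gives p2=False, p3=True, p6=True; an empty clause results — contradiction.
p7 = False:
  propagation gives p5=False; an empty clause results — contradiction.
Every branch closes, so no satisfying assignment exists.

UNSATISFIABLE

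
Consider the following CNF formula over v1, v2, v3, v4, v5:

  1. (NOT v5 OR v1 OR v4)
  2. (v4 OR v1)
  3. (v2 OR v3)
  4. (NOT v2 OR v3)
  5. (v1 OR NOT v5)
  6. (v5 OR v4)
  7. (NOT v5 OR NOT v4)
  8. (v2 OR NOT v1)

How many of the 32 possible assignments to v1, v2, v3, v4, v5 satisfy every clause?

4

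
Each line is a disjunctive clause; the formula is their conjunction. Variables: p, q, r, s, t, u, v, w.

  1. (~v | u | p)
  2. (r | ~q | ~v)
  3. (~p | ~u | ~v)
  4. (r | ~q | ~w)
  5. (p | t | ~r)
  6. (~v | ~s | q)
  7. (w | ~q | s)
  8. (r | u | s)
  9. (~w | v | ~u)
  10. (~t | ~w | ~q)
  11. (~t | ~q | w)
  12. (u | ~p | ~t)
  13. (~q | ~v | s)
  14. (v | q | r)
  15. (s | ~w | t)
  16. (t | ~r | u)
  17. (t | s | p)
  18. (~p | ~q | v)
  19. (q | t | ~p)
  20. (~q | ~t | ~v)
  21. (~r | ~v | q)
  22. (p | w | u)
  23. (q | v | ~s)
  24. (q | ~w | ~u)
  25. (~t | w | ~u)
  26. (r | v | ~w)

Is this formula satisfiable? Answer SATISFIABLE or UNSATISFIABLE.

Branch on p: take p = False.
For the remaining variables, q = False, r = True, s = False, t = True, u = False, v = False, w = True works.
So p=False, q=False, r=True, s=False, t=True, u=False, v=False, w=True is a satisfying assignment.

SATISFIABLE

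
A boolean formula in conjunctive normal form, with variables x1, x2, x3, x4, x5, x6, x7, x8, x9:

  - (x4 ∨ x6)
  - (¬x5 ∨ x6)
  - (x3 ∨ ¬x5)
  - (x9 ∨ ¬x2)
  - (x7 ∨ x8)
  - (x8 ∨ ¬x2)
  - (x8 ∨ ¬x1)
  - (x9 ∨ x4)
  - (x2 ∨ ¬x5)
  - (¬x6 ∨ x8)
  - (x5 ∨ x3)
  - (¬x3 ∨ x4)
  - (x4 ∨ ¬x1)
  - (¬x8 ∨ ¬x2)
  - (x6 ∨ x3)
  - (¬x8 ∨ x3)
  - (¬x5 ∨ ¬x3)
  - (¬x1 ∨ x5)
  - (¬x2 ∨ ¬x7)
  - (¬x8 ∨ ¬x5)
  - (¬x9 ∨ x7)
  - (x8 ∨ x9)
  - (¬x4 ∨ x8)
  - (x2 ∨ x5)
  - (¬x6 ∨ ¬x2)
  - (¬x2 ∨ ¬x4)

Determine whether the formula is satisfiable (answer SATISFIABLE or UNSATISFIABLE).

x8 = True:
  propagation gives x2=False, x5=False; an empty clause results — contradiction.
x8 = False:
  propagation gives x7=True, x2=False, x1=False, x5=False; an empty clause results — contradiction.
Every branch closes, so no satisfying assignment exists.

UNSATISFIABLE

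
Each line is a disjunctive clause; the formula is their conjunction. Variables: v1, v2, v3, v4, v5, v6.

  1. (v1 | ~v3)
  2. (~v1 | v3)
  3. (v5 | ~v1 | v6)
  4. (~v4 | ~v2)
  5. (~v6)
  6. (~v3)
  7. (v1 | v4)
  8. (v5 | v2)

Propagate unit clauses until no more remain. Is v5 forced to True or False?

(~v6) stands alone — v6 = False.
Unit clause (~v3) sets v3 = False.
(~v1 | v3) with v3 = False leaves only ~v1, so v1 = False.
In (v1 | v4), v1 is now false; v4 must hold, so v4 = True.
In (~v2 | ~v4), ~v4 is now false; ~v2 must hold, so v2 = False.
(v5 | v2): since v2 = False, the clause reduces to (v5). v5 = True.

True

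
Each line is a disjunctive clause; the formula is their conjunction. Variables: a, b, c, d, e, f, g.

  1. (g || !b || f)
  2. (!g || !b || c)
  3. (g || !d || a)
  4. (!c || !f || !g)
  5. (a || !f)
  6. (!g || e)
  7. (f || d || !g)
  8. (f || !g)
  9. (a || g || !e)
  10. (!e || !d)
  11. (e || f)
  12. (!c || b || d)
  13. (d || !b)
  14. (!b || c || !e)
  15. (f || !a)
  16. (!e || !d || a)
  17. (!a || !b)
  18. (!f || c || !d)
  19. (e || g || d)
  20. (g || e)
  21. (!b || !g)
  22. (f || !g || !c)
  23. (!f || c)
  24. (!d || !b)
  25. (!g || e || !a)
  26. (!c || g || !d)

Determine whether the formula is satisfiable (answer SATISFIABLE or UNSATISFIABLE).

g = True:
  propagation gives e=True, f=True, c=False; an empty clause results — contradiction.
g = False:
  propagation gives e=True, a=True, d=False, b=False; an empty clause results — contradiction.
Every branch closes, so no satisfying assignment exists.

UNSATISFIABLE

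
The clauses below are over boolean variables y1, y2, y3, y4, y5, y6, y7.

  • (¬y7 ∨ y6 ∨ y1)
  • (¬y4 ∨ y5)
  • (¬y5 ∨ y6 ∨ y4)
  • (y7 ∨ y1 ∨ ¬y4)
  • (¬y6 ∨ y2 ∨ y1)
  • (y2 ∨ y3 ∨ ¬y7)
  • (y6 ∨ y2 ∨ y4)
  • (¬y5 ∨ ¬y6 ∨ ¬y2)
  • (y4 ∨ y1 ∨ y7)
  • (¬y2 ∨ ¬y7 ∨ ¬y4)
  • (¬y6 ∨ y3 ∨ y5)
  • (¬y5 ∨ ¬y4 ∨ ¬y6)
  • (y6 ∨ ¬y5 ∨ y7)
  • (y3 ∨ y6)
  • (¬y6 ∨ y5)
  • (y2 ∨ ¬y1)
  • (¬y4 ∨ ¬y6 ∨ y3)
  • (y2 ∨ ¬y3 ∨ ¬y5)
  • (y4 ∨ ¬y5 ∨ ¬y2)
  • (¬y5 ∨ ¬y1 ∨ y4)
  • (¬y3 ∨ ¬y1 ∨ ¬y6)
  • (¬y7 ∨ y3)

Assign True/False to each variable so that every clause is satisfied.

y1=True, y2=True, y3=True, y4=False, y5=False, y6=False, y7=False

Check each clause:
  1. (¬y7 ∨ y1 ∨ y6) — y1 is true.
  2. (y5 ∨ ¬y4) — ¬y4 is true.
  3. (y4 ∨ ¬y5 ∨ y6) — ¬y5 is true.
  4. (y7 ∨ ¬y4 ∨ y1) — y1 is true.
  5. (y1 ∨ y2 ∨ ¬y6) — y1 is true.
  6. (y3 ∨ ¬y7 ∨ y2) — ¬y7 is true.
  7. (y4 ∨ y6 ∨ y2) — y2 is true.
  8. (¬y2 ∨ ¬y5 ∨ ¬y6) — ¬y6 is true.
  9. (y4 ∨ y1 ∨ y7) — y1 is true.
  10. (¬y4 ∨ ¬y2 ∨ ¬y7) — ¬y7 is true.
  11. (y3 ∨ ¬y6 ∨ y5) — ¬y6 is true.
  12. (¬y4 ∨ ¬y5 ∨ ¬y6) — ¬y6 is true.
  13. (y7 ∨ ¬y5 ∨ y6) — ¬y5 is true.
  14. (y6 ∨ y3) — y3 is true.
  15. (y5 ∨ ¬y6) — ¬y6 is true.
  16. (¬y1 ∨ y2) — y2 is true.
  17. (¬y4 ∨ y3 ∨ ¬y6) — ¬y6 is true.
  18. (¬y3 ∨ y2 ∨ ¬y5) — y2 is true.
  19. (¬y5 ∨ y4 ∨ ¬y2) — ¬y5 is true.
  20. (¬y5 ∨ y4 ∨ ¬y1) — ¬y5 is true.
  21. (¬y6 ∨ ¬y3 ∨ ¬y1) — ¬y6 is true.
  22. (¬y7 ∨ y3) — ¬y7 is true.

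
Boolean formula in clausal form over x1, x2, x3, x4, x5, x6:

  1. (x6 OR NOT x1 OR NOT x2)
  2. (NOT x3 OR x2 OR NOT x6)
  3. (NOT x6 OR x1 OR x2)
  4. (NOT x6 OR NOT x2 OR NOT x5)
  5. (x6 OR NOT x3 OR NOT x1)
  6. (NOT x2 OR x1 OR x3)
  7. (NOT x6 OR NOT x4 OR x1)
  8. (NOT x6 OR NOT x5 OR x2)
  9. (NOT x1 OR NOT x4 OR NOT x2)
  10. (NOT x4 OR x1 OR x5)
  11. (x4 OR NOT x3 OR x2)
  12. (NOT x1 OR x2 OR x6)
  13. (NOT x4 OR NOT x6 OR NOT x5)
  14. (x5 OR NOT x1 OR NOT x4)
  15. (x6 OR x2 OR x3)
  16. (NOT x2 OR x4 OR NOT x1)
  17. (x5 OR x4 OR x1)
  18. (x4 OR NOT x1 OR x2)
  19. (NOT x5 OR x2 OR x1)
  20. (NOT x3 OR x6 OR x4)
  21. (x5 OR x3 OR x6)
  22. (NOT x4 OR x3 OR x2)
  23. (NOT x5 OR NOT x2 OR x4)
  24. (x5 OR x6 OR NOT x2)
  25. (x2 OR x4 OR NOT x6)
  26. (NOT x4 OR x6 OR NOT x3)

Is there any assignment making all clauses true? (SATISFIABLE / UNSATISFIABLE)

x2 = True:
  x4 = True:
    propagation gives x1=False, x3=True, x6=False; an empty clause results — contradiction.
  x4 = False:
    propagation gives x1=False, x3=True, x5=True; an empty clause results — contradiction.
x2 = False:
  x6 = True:
    propagation gives x3=False, x1=True, x5=False, x4=False; an empty clause results — contradiction.
  x6 = False:
    propagation gives x1=False, x3=True, x4=True; an empty clause results — contradiction.
Every branch closes, so no satisfying assignment exists.

UNSATISFIABLE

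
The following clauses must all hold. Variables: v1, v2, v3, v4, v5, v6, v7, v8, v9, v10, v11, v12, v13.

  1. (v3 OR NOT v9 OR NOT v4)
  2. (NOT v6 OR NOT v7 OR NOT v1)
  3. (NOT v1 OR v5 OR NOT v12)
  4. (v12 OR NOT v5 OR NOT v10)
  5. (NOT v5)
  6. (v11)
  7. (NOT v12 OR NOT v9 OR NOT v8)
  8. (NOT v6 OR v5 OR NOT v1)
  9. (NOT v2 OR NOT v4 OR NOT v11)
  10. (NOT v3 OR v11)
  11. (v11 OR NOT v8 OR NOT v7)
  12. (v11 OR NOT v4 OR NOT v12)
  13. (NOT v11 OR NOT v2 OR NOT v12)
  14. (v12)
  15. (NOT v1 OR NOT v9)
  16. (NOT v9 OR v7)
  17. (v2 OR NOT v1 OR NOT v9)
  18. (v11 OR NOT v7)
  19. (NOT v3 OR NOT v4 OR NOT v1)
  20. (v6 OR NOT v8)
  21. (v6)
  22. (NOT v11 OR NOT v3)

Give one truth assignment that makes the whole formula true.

The clause (NOT v5) is unit: v5 must be False.
(v11) is a unit clause, so v11 = True.
(v12) is a unit clause, so v12 = True.
(NOT v1) is a unit clause, so v1 = False.
Unit propagation: (NOT v2) forces v2 = False.
(v6) is a unit clause, so v6 = True.
(NOT v3) is a unit clause, so v3 = False.
Pure literal: v7 appears only positively; assign v7 = True.
Pure literal: v8 appears only negated; assign v8 = False.
Try v4 = True.
  then v9 is forced to False.
v10, v13 are now unconstrained; take v10 = False, v13 = False.
Every clause has at least one true literal under this assignment.

v1=False, v2=False, v3=False, v4=True, v5=False, v6=True, v7=True, v8=False, v9=False, v10=False, v11=True, v12=True, v13=False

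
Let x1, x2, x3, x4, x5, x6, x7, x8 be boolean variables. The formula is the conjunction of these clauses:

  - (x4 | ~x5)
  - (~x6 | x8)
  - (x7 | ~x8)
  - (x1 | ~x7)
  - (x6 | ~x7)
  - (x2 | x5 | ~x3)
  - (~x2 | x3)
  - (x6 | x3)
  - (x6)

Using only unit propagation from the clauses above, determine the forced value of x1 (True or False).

Unit clause (x6) sets x6 = True.
(x8 | ~x6) with x6 = True leaves only x8, so x8 = True.
In (x7 | ~x8), ~x8 is now false; x7 must hold, so x7 = True.
In (~x7 | x1), ~x7 is now false; x1 must hold, so x1 = True.

True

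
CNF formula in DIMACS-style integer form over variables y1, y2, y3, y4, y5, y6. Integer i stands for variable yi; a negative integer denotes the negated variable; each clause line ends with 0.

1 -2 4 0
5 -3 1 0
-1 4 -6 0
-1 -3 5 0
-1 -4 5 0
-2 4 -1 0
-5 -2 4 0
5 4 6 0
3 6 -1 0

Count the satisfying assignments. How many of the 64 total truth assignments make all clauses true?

Split on y1, then y4.
  y1=T, y4=T: y2 free; 3 ways for (y3,y5,y6) × 2^1 = 6.
  y1=T, y4=F: remaining (y2,y3,y5,y6) ∈ {(F,T,T,F)} — 1.
  y1=F, y4=T: y2, y6 free; 3 ways for (y3,y5) × 2^2 = 12.
  y1=F, y4=F: 5 of the 16 assignments to (y2,y3,y5,y6) work.
Total: 6 + 1 + 12 + 5 = 24.

24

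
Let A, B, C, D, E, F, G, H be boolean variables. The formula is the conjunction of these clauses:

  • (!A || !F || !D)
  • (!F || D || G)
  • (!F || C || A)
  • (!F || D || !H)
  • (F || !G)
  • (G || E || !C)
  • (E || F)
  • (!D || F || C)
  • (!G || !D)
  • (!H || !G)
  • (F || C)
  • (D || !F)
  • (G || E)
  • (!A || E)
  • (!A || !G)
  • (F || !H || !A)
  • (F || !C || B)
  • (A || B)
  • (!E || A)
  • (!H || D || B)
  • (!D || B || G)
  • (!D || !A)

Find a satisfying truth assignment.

A=True, B=True, C=True, D=False, E=True, F=False, G=False, H=False

Check each clause:
  1. (!D || !F || !A) — !F is true.
  2. (G || !F || D) — !F is true.
  3. (C || A || !F) — A is true.
  4. (!F || D || !H) — !H is true.
  5. (F || !G) — !G is true.
  6. (!C || G || E) — E is true.
  7. (F || E) — E is true.
  8. (F || !D || C) — C is true.
  9. (!D || !G) — !G is true.
  10. (!G || !H) — !H is true.
  11. (F || C) — C is true.
  12. (D || !F) — !F is true.
  13. (E || G) — E is true.
  14. (E || !A) — E is true.
  15. (!G || !A) — !G is true.
  16. (F || !H || !A) — !H is true.
  17. (F || !C || B) — B is true.
  18. (B || A) — A is true.
  19. (A || !E) — A is true.
  20. (D || !H || B) — !H is true.
  21. (!D || B || G) — B is true.
  22. (!A || !D) — !D is true.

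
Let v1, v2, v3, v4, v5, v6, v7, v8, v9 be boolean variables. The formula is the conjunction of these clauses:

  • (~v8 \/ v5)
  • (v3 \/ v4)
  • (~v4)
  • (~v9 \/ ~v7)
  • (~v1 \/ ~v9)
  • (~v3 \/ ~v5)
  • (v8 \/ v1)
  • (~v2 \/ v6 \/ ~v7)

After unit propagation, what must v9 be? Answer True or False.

(~v4) is a unit clause: v4 = False.
From (v3 \/ v4) and v4 = False: v3 = True.
(~v3 \/ ~v5): since v3 = True, the clause reduces to (~v5). v5 = False.
From (v5 \/ ~v8) and v5 = False: v8 = False.
In (v8 \/ v1), v8 is now false; v1 must hold, so v1 = True.
From (~v9 \/ ~v1) and v1 = True: v9 = False.

False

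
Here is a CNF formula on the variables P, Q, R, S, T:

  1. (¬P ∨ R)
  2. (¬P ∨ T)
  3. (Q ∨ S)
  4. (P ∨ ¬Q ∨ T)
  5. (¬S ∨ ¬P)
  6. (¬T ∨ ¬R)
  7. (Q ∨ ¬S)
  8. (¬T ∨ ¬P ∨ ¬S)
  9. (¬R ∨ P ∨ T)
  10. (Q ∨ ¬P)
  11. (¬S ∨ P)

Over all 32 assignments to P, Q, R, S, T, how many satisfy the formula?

The models are:
  P=0 Q=1 R=0 S=0 T=1
That's 1 in total.

1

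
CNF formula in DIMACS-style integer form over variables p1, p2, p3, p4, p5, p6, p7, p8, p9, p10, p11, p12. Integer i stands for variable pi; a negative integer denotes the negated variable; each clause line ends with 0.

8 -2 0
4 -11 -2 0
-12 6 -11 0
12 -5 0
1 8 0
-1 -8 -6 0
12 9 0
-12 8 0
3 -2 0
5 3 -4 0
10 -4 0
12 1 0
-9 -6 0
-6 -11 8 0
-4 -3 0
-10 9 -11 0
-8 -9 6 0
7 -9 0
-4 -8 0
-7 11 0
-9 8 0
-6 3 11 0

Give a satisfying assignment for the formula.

Pure literal: p2 appears only negated; assign p2 = False.
Try p1 = False.
  then p8 is forced to True.
  then p12 is forced to True.
  then p4 is forced to False.
Set p3 = False and propagate.
The remaining clauses are satisfied by p5 = True, p6 = False, p7 = False, p9 = False, p10 = True, p11 = False.
Check each clause:
  1. (~p2 \/ p8) — p8 is true.
  2. (p4 \/ ~p2 \/ ~p11) — ~p11 is true.
  3. (~p11 \/ p6 \/ ~p12) — ~p11 is true.
  4. (~p5 \/ p12) — p12 is true.
  5. (p1 \/ p8) — p8 is true.
  6. (~p8 \/ ~p1 \/ ~p6) — ~p6 is true.
  7. (p9 \/ p12) — p12 is true.
  8. (p8 \/ ~p12) — p8 is true.
  9. (~p2 \/ p3) — ~p2 is true.
  10. (p5 \/ ~p4 \/ p3) — ~p4 is true.
  11. (p10 \/ ~p4) — p10 is true.
  12. (p12 \/ p1) — p12 is true.
  13. (~p6 \/ ~p9) — ~p6 is true.
  14. (~p11 \/ p8 \/ ~p6) — p8 is true.
  15. (~p4 \/ ~p3) — ~p4 is true.
  16. (~p10 \/ p9 \/ ~p11) — ~p11 is true.
  17. (~p9 \/ ~p8 \/ p6) — ~p9 is true.
  18. (~p9 \/ p7) — ~p9 is true.
  19. (~p4 \/ ~p8) — ~p4 is true.
  20. (~p7 \/ p11) — ~p7 is true.
  21. (p8 \/ ~p9) — p8 is true.
  22. (p3 \/ ~p6 \/ p11) — ~p6 is true.

p1 = 0  p2 = 0  p3 = 0  p4 = 0  p5 = 1  p6 = 0  p7 = 0  p8 = 1  p9 = 0  p10 = 1  p11 = 0  p12 = 1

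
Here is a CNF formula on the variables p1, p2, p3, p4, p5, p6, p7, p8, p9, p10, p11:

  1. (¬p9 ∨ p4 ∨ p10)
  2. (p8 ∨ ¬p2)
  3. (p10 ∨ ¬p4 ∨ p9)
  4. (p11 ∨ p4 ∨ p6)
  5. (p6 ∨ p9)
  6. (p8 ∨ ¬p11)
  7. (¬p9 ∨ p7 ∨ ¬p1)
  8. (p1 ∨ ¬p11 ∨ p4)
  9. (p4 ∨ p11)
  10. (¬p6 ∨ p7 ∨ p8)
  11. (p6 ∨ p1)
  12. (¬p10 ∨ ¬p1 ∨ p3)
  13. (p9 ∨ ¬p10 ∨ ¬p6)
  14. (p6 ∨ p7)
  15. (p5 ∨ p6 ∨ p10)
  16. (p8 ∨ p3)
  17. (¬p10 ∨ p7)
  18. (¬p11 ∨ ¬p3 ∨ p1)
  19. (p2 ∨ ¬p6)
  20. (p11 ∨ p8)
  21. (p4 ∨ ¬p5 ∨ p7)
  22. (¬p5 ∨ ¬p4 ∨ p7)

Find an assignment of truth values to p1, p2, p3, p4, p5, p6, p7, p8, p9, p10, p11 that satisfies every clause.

p1=0  p2=1  p3=0  p4=1  p5=0  p6=1  p7=0  p8=1  p9=1  p10=0  p11=0

Check each clause:
  1. (p10 ∨ p4 ∨ ¬p9) — p4 is true.
  2. (¬p2 ∨ p8) — p8 is true.
  3. (¬p4 ∨ p10 ∨ p9) — p9 is true.
  4. (p6 ∨ p11 ∨ p4) — p4 is true.
  5. (p9 ∨ p6) — p9 is true.
  6. (¬p11 ∨ p8) — p8 is true.
  7. (¬p1 ∨ p7 ∨ ¬p9) — ¬p1 is true.
  8. (p1 ∨ ¬p11 ∨ p4) — p4 is true.
  9. (p4 ∨ p11) — p4 is true.
  10. (¬p6 ∨ p7 ∨ p8) — p8 is true.
  11. (p6 ∨ p1) — p6 is true.
  12. (p3 ∨ ¬p10 ∨ ¬p1) — ¬p1 is true.
  13. (¬p6 ∨ p9 ∨ ¬p10) — p9 is true.
  14. (p7 ∨ p6) — p6 is true.
  15. (p5 ∨ p6 ∨ p10) — p6 is true.
  16. (p3 ∨ p8) — p8 is true.
  17. (¬p10 ∨ p7) — ¬p10 is true.
  18. (¬p3 ∨ p1 ∨ ¬p11) — ¬p3 is true.
  19. (p2 ∨ ¬p6) — p2 is true.
  20. (p8 ∨ p11) — p8 is true.
  21. (p7 ∨ ¬p5 ∨ p4) — ¬p5 is true.
  22. (p7 ∨ ¬p5 ∨ ¬p4) — ¬p5 is true.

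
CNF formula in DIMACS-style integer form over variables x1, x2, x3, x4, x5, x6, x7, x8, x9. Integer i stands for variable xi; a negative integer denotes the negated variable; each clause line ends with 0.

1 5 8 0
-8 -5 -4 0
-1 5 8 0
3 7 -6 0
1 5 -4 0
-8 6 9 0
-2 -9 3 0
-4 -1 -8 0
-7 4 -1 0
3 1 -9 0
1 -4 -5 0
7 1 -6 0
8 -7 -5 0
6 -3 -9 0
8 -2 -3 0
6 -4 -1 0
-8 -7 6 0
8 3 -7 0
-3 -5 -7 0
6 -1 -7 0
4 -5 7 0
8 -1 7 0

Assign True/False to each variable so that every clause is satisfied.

Set x1 = False and propagate.
For the remaining variables, x2 = True, x3 = True, x4 = False, x5 = False, x6 = True, x7 = True, x8 = True, x9 = False works.
Every clause has at least one true literal under this assignment.

x1=False, x2=True, x3=True, x4=False, x5=False, x6=True, x7=True, x8=True, x9=False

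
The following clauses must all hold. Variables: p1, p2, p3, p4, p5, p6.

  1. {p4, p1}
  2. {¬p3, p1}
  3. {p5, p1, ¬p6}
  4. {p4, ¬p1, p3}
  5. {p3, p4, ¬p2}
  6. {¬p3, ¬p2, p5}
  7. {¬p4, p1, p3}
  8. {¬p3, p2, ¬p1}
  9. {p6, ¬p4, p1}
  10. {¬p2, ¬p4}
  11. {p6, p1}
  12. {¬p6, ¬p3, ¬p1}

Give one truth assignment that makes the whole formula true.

p1=1, p2=0, p3=0, p4=1, p5=0, p6=0

Branch on p1: take p1 = True.
The remaining clauses are satisfied by p2 = False, p3 = False, p4 = True, p5 = False, p6 = False.
Check each clause:
  1. {p1, p4} — p1 is true.
  2. {¬p3, p1} — p1 is true.
  3. {¬p6, p5, p1} — p1 is true.
  4. {p4, p3, ¬p1} — p4 is true.
  5. {¬p2, p4, p3} — p4 is true.
  6. {p5, ¬p2, ¬p3} — ¬p3 is true.
  7. {p1, p3, ¬p4} — p1 is true.
  8. {¬p3, ¬p1, p2} — ¬p3 is true.
  9. {p1, p6, ¬p4} — p1 is true.
  10. {¬p2, ¬p4} — ¬p2 is true.
  11. {p6, p1} — p1 is true.
  12. {¬p6, ¬p3, ¬p1} — ¬p6 is true.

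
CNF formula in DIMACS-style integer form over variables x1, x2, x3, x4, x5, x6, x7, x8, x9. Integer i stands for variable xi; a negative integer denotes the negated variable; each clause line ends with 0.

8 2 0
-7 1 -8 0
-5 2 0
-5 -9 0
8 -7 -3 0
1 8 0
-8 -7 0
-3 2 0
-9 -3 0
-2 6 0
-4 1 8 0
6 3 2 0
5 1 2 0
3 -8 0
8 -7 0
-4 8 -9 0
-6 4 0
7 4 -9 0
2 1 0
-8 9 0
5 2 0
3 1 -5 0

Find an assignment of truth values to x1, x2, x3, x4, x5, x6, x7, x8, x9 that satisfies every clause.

Pure literal: x1 appears only positively; assign x1 = True.
Set x2 = True and propagate.
  then x6 is forced to True.
  then x4 is forced to True.
Set x3 = False and propagate.
  then x8 is forced to False.
  then x7 is forced to False.
  then x9 is forced to False.
x5 is now unconstrained; take x5 = False.
Check each clause:
  1. (x8 \/ x2) — x2 is true.
  2. (~x7 \/ ~x8 \/ x1) — ~x8 is true.
  3. (~x5 \/ x2) — x2 is true.
  4. (~x9 \/ ~x5) — ~x5 is true.
  5. (~x3 \/ x8 \/ ~x7) — ~x7 is true.
  6. (x8 \/ x1) — x1 is true.
  7. (~x7 \/ ~x8) — ~x8 is true.
  8. (x2 \/ ~x3) — x2 is true.
  9. (~x9 \/ ~x3) — ~x3 is true.
  10. (~x2 \/ x6) — x6 is true.
  11. (~x4 \/ x1 \/ x8) — x1 is true.
  12. (x6 \/ x3 \/ x2) — x2 is true.
  13. (x1 \/ x5 \/ x2) — x1 is true.
  14. (~x8 \/ x3) — ~x8 is true.
  15. (~x7 \/ x8) — ~x7 is true.
  16. (x8 \/ ~x9 \/ ~x4) — ~x9 is true.
  17. (x4 \/ ~x6) — x4 is true.
  18. (x4 \/ x7 \/ ~x9) — x4 is true.
  19. (x1 \/ x2) — x1 is true.
  20. (x9 \/ ~x8) — ~x8 is true.
  21. (x5 \/ x2) — x2 is true.
  22. (~x5 \/ x1 \/ x3) — x1 is true.

x1=T, x2=T, x3=F, x4=T, x5=F, x6=T, x7=F, x8=F, x9=F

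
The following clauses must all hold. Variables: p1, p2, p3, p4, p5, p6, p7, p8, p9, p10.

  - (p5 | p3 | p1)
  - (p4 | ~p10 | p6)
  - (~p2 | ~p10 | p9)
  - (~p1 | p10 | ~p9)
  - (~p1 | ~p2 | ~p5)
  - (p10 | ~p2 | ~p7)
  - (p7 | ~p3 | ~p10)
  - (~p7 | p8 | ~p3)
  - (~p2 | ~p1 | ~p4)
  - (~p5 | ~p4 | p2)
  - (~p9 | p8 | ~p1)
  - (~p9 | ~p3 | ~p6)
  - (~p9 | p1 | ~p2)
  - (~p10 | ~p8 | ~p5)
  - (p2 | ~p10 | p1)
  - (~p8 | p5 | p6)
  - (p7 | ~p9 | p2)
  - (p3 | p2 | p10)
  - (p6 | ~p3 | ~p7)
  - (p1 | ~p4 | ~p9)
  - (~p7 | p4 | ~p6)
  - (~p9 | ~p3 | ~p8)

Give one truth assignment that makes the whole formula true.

p1 = F  p2 = F  p3 = T  p4 = T  p5 = F  p6 = T  p7 = T  p8 = T  p9 = F  p10 = F

Check each clause:
  1. (p3 | p1 | p5) — p3 is true.
  2. (p6 | ~p10 | p4) — p4 is true.
  3. (~p10 | p9 | ~p2) — ~p10 is true.
  4. (~p1 | p10 | ~p9) — ~p1 is true.
  5. (~p2 | ~p5 | ~p1) — ~p5 is true.
  6. (~p2 | ~p7 | p10) — ~p2 is true.
  7. (~p3 | ~p10 | p7) — ~p10 is true.
  8. (~p7 | p8 | ~p3) — p8 is true.
  9. (~p1 | ~p4 | ~p2) — ~p1 is true.
  10. (~p4 | ~p5 | p2) — ~p5 is true.
  11. (p8 | ~p1 | ~p9) — p8 is true.
  12. (~p9 | ~p3 | ~p6) — ~p9 is true.
  13. (p1 | ~p9 | ~p2) — ~p2 is true.
  14. (~p8 | ~p5 | ~p10) — ~p5 is true.
  15. (~p10 | p1 | p2) — ~p10 is true.
  16. (p6 | p5 | ~p8) — p6 is true.
  17. (~p9 | p7 | p2) — ~p9 is true.
  18. (p2 | p10 | p3) — p3 is true.
  19. (~p7 | p6 | ~p3) — p6 is true.
  20. (p1 | ~p4 | ~p9) — ~p9 is true.
  21. (~p6 | ~p7 | p4) — p4 is true.
  22. (~p9 | ~p8 | ~p3) — ~p9 is true.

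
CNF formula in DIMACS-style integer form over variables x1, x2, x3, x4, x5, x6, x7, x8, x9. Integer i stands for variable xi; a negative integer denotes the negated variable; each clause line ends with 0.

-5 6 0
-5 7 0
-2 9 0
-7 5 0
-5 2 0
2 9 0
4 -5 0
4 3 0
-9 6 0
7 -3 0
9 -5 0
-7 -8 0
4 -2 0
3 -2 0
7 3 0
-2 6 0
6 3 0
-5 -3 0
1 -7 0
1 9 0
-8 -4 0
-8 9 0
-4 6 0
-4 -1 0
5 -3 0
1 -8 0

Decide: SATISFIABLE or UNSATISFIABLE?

UNSATISFIABLE

x5 = True:
  propagation gives x6=True, x7=True, x2=True, x9=True; an empty clause results — contradiction.
x5 = False:
  propagation gives x7=False, x3=False; an empty clause results — contradiction.
Every branch closes, so no satisfying assignment exists.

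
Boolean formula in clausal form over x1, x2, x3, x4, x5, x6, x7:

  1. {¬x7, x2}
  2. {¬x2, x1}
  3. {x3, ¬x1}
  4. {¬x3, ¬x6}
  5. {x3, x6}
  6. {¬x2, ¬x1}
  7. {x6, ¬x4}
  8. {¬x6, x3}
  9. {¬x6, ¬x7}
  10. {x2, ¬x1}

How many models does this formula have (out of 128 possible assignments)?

The models are:
  x1=0 x2=0 x3=1 x4=0 x5=0 x6=0 x7=0
  x1=0 x2=0 x3=1 x4=0 x5=1 x6=0 x7=0
Count: 2.

2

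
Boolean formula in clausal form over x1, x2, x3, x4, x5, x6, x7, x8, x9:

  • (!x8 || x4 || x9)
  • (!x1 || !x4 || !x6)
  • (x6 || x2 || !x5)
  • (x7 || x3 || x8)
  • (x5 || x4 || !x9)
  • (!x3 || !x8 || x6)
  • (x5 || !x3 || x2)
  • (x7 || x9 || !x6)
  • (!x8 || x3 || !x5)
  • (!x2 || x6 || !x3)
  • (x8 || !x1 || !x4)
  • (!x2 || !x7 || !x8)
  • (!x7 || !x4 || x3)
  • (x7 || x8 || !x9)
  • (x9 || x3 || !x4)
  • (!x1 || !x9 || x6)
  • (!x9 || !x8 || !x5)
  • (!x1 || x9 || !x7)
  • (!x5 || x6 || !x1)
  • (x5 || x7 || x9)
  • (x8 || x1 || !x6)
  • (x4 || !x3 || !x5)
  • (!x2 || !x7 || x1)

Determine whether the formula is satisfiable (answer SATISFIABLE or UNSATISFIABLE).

SATISFIABLE

Try x1 = True.
Try x2 = True.
Branch on x3: take x3 = False.
The remaining clauses are satisfied by x4 = False, x5 = True, x6 = True, x7 = True, x8 = False, x9 = True.
Every clause has at least one true literal under this assignment.
So x1=True  x2=True  x3=False  x4=False  x5=True  x6=True  x7=True  x8=False  x9=True is a satisfying assignment.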